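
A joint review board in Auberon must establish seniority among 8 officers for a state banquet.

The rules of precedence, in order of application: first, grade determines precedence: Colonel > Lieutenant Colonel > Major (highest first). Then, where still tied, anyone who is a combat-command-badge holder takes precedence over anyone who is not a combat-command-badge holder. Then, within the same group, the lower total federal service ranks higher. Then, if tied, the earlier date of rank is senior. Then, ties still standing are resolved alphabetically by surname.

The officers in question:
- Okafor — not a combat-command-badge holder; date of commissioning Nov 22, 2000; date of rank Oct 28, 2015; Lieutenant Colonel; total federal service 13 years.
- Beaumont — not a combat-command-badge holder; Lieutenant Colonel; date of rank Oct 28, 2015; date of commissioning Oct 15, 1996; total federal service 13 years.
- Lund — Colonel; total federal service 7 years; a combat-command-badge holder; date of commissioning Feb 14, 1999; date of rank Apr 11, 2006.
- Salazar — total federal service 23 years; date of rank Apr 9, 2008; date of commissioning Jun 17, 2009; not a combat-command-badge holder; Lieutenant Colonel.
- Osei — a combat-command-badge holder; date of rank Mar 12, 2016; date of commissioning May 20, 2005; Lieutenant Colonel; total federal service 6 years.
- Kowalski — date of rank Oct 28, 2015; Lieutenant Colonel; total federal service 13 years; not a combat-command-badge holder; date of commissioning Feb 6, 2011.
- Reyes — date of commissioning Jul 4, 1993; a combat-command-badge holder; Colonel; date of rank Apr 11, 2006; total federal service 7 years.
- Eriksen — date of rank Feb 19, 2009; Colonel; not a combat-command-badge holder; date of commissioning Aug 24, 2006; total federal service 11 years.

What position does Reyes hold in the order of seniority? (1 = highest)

By grade: Lund, Reyes and Eriksen (Colonel); then Osei, Beaumont, Kowalski, Okafor and Salazar (Lieutenant Colonel).
Among Lund, Reyes and Eriksen, a combat-command-badge holder before not a combat-command-badge holder: Lund and Reyes (a combat-command-badge holder) before Eriksen (not a combat-command-badge holder).
Lund and Reyes both have total federal service 7 years, so the next rule applies.
Lund and Reyes both have date of rank Apr 11, 2006, so the next rule applies.
Among Lund and Reyes, alphabetically by surname: Lund before Reyes.
Among Osei, Beaumont, Kowalski, Okafor and Salazar, a combat-command-badge holder before not a combat-command-badge holder: Osei (a combat-command-badge holder) before Beaumont, Kowalski, Okafor and Salazar (not a combat-command-badge holder).
Among Beaumont, Kowalski, Okafor and Salazar, by total federal service (lower first): Beaumont, Kowalski and Okafor (13 years) before Salazar (23 years).
Beaumont, Kowalski and Okafor all have date of rank Oct 28, 2015, so the next rule applies.
Among Beaumont, Kowalski and Okafor, alphabetically by surname: Beaumont before Kowalski before Okafor.
Order: Lund, Reyes, Eriksen, Osei, Beaumont, Kowalski, Okafor, Salazar. So position 2.

2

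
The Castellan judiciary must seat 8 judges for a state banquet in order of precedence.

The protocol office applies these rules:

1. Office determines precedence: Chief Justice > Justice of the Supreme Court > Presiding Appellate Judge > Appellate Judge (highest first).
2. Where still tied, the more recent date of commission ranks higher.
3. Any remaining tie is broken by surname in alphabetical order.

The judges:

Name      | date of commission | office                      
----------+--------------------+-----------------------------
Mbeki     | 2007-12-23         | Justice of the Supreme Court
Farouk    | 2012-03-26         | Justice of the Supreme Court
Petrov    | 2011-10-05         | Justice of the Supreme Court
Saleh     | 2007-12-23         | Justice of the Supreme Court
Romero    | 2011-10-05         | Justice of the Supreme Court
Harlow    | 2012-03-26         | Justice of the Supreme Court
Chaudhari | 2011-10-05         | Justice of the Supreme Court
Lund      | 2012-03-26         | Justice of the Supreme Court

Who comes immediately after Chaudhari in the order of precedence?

By office: Farouk, Harlow, Lund, Chaudhari, Petrov, Romero, Mbeki and Saleh (Justice of the Supreme Court).
Among Farouk, Harlow, Lund, Chaudhari, Petrov, Romero, Mbeki and Saleh, by date of commission (later first): Farouk, Harlow and Lund (2012-03-26) before Chaudhari, Petrov and Romero (2011-10-05) before Mbeki and Saleh (2007-12-23).
Among Farouk, Harlow and Lund, alphabetically by surname: Farouk before Harlow before Lund.
Among Chaudhari, Petrov and Romero, alphabetically by surname: Chaudhari before Petrov before Romero.
Among Mbeki and Saleh, alphabetically by surname: Mbeki before Saleh.
Order: Farouk, Harlow, Lund, Chaudhari, Petrov, Romero, Mbeki, Saleh.

Petrov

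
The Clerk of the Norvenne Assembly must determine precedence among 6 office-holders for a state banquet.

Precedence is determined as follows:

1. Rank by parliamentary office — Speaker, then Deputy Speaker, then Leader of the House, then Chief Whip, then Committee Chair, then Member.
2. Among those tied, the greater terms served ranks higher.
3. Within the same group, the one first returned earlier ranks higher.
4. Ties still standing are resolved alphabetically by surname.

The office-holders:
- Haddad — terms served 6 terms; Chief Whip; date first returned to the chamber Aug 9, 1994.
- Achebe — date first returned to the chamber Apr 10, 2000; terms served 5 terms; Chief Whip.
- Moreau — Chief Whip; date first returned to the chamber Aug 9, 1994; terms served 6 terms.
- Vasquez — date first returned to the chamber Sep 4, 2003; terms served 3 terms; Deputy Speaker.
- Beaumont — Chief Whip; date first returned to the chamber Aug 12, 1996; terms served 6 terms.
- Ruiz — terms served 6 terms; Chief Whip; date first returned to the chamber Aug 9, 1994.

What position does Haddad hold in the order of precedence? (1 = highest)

By parliamentary office: Vasquez (Deputy Speaker); then Haddad, Moreau, Ruiz, Beaumont and Achebe (Chief Whip).
Among Haddad, Moreau, Ruiz, Beaumont and Achebe, by terms served (higher first): Haddad, Moreau, Ruiz and Beaumont (6 terms) before Achebe (5 terms).
Among Haddad, Moreau, Ruiz and Beaumont, by date first returned to the chamber (earlier first): Haddad, Moreau and Ruiz (Aug 9, 1994) before Beaumont (Aug 12, 1996).
Among Haddad, Moreau and Ruiz, alphabetically by surname: Haddad before Moreau before Ruiz.
Order: Vasquez, Haddad, Moreau, Ruiz, Beaumont, Achebe. So position 2.

2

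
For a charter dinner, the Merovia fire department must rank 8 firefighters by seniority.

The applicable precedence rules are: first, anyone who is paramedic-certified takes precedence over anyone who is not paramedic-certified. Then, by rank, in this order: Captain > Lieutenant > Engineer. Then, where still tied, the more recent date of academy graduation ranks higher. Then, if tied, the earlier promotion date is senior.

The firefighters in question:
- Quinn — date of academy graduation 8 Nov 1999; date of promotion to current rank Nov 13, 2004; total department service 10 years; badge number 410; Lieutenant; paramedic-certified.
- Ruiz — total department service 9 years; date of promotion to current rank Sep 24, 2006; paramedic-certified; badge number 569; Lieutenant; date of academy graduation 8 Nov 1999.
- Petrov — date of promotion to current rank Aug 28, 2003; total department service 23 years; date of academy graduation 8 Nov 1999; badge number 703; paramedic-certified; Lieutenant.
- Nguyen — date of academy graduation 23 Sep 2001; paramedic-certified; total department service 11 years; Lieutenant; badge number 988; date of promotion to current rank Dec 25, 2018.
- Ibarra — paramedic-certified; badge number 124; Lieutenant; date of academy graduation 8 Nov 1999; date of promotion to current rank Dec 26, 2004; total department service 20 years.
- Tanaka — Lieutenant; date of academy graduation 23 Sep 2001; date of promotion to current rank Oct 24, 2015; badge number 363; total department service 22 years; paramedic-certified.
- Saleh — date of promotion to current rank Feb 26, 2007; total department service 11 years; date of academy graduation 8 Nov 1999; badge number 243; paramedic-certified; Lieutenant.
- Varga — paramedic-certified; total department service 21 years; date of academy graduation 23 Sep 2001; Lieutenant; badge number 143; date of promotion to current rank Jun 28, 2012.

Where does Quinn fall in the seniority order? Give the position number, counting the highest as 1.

5

By the first rule: Varga, Tanaka, Nguyen, Petrov, Quinn, Ibarra, Ruiz and Saleh (each paramedic-certified).
Varga, Tanaka, Nguyen, Petrov, Quinn, Ibarra, Ruiz and Saleh are each Lieutenant, so the next rule applies.
Among Varga, Tanaka, Nguyen, Petrov, Quinn, Ibarra, Ruiz and Saleh, by date of academy graduation (later first): Varga, Tanaka and Nguyen (23 Sep 2001) before Petrov, Quinn, Ibarra, Ruiz and Saleh (8 Nov 1999).
Among Varga, Tanaka and Nguyen, by date of promotion to current rank (earlier first): Varga (Jun 28, 2012) before Tanaka (Oct 24, 2015) before Nguyen (Dec 25, 2018).
Among Petrov, Quinn, Ibarra, Ruiz and Saleh, by date of promotion to current rank (earlier first): Petrov (Aug 28, 2003) before Quinn (Nov 13, 2004) before Ibarra (Dec 26, 2004) before Ruiz (Sep 24, 2006) before Saleh (Feb 26, 2007).
Order: Varga, Tanaka, Nguyen, Petrov, Quinn, Ibarra, Ruiz, Saleh. So position 5.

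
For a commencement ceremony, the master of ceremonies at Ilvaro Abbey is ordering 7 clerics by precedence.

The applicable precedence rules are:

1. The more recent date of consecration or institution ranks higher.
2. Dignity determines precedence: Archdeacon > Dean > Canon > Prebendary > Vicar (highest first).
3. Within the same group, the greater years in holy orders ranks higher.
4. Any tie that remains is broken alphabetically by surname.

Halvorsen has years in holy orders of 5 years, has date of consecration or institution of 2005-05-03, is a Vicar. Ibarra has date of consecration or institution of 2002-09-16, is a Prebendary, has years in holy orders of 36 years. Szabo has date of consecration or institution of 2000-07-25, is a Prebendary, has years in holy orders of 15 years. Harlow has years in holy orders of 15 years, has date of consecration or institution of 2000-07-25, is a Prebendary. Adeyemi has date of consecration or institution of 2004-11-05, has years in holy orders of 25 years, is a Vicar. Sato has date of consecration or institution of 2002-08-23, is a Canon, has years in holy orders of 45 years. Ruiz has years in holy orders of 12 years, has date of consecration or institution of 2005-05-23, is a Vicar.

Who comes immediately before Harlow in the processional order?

Sato

By date of consecration or institution (later first): Ruiz (2005-05-23); then Halvorsen (2005-05-03); then Adeyemi (2004-11-05); then Ibarra (2002-09-16); then Sato (2002-08-23); then Harlow and Szabo (both 2000-07-25).
Harlow and Szabo are each Prebendary, so the next rule applies.
Harlow and Szabo both have years in holy orders 15 years, so the next rule applies.
Among Harlow and Szabo, alphabetically by surname: Harlow before Szabo.
Order: Ruiz, Halvorsen, Adeyemi, Ibarra, Sato, Harlow, Szabo.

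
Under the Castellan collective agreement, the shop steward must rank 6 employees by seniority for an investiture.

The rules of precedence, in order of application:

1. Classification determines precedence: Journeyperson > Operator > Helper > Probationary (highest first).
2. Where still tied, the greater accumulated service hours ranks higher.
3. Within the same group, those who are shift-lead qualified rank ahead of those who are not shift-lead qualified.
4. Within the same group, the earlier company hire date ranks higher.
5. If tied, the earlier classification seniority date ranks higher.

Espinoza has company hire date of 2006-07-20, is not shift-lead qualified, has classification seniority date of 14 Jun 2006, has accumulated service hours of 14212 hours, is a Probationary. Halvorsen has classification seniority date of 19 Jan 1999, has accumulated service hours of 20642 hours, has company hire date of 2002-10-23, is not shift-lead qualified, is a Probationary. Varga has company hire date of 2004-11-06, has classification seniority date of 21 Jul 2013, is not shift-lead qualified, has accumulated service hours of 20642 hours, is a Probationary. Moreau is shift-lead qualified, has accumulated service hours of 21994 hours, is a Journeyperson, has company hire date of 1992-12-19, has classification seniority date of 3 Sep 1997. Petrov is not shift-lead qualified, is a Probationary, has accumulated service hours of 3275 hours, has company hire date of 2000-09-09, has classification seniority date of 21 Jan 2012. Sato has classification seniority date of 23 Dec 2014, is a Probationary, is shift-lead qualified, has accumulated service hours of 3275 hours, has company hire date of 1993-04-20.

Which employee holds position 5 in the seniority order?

By classification: Moreau (Journeyperson); then Halvorsen, Varga, Espinoza, Sato and Petrov (Probationary).
Among Halvorsen, Varga, Espinoza, Sato and Petrov, by accumulated service hours (higher first): Halvorsen and Varga (20642 hours) before Espinoza (14212 hours) before Sato and Petrov (3275 hours).
Halvorsen and Varga are each not shift-lead qualified, so the next rule applies.
Among Halvorsen and Varga, by company hire date (earlier first): Halvorsen (2002-10-23) before Varga (2004-11-06).
Among Sato and Petrov, shift-lead qualified before not shift-lead qualified: Sato (shift-lead qualified) before Petrov (not shift-lead qualified).
Order: Moreau, Halvorsen, Varga, Espinoza, Sato, Petrov.

Sato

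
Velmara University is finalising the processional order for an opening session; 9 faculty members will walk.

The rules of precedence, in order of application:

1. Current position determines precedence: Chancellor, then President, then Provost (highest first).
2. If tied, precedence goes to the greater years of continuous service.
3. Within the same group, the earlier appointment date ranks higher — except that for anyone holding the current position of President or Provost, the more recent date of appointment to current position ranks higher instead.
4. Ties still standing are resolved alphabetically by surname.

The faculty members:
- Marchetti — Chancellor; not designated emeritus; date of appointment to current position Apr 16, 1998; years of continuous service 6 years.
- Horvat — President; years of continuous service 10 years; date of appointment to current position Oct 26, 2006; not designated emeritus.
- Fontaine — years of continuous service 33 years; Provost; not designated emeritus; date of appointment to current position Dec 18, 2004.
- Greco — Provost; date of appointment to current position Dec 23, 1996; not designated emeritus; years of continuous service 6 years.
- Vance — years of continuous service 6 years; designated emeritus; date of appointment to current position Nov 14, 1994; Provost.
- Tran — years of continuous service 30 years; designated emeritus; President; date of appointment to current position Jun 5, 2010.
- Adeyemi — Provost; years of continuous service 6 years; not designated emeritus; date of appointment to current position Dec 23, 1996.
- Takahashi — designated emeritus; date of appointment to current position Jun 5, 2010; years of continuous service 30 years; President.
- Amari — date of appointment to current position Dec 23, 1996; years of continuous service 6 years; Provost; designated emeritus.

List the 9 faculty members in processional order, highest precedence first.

Marchetti, Takahashi, Tran, Horvat, Fontaine, Adeyemi, Amari, Greco, Vance

By current position: Marchetti (Chancellor); then Takahashi, Tran and Horvat (President); then Fontaine, Adeyemi, Amari, Greco and Vance (Provost).
Among Takahashi, Tran and Horvat, by years of continuous service (higher first): Takahashi and Tran (30 years) before Horvat (10 years).
Takahashi and Tran both have date of appointment to current position Jun 5, 2010, so the next rule applies.
Among Takahashi and Tran, alphabetically by surname: Takahashi before Tran.
Among Fontaine, Adeyemi, Amari, Greco and Vance, by years of continuous service (higher first): Fontaine (33 years) before Adeyemi, Amari, Greco and Vance (6 years).
Among Adeyemi, Amari, Greco and Vance, by date of appointment to current position (later first) (reversed rule for this group): Adeyemi, Amari and Greco (Dec 23, 1996) before Vance (Nov 14, 1994).
Among Adeyemi, Amari and Greco, alphabetically by surname: Adeyemi before Amari before Greco.
Full order: Marchetti, Takahashi, Tran, Horvat, Fontaine, Adeyemi, Amari, Greco, Vance.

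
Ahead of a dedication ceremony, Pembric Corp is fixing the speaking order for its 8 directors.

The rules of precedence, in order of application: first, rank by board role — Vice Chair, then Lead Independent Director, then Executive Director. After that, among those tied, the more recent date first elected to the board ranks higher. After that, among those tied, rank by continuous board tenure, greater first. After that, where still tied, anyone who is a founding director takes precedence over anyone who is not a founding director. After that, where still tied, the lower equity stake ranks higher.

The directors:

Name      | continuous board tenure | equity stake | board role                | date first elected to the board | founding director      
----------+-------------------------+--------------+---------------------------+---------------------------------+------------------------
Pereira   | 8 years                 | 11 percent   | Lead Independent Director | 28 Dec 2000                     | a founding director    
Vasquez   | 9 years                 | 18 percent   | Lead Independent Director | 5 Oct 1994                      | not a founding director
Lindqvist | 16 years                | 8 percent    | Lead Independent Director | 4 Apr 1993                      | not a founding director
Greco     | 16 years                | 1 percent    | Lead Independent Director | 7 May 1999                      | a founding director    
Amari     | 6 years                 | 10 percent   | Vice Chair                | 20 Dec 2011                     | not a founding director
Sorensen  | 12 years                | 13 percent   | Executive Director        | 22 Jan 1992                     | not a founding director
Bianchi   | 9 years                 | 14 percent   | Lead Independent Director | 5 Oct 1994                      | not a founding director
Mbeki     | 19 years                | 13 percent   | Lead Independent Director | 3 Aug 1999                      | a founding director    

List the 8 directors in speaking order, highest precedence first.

Amari, Pereira, Mbeki, Greco, Bianchi, Vasquez, Lindqvist, Sorensen

By board role: Amari (Vice Chair); then Pereira, Mbeki, Greco, Bianchi, Vasquez and Lindqvist (Lead Independent Director); then Sorensen (Executive Director).
Among Pereira, Mbeki, Greco, Bianchi, Vasquez and Lindqvist, by date first elected to the board (later first): Pereira (28 Dec 2000) before Mbeki (3 Aug 1999) before Greco (7 May 1999) before Bianchi and Vasquez (5 Oct 1994) before Lindqvist (4 Apr 1993).
Bianchi and Vasquez both have continuous board tenure 9 years, so the next rule applies.
Bianchi and Vasquez are each not a founding director, so the next rule applies.
Among Bianchi and Vasquez, by equity stake (lower first): Bianchi (14 percent) before Vasquez (18 percent).
Full order: Amari, Pereira, Mbeki, Greco, Bianchi, Vasquez, Lindqvist, Sorensen.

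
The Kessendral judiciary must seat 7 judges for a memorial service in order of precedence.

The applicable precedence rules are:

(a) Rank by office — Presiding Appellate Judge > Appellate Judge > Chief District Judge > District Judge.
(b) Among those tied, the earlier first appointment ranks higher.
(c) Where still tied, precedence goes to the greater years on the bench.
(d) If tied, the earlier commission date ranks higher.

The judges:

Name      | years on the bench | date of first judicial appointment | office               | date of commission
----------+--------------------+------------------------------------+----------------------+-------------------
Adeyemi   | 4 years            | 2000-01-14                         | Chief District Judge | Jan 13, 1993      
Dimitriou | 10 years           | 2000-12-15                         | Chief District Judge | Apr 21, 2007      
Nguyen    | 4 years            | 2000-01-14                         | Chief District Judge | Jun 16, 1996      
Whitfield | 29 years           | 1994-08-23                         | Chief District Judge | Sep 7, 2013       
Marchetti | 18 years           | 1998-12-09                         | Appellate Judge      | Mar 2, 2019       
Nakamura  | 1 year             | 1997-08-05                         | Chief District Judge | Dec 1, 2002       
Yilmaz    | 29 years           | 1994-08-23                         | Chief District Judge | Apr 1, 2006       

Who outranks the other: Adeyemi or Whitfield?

Whitfield

By office: Marchetti (Appellate Judge); then Yilmaz, Whitfield, Nakamura, Adeyemi, Nguyen and Dimitriou (Chief District Judge).
Among Yilmaz, Whitfield, Nakamura, Adeyemi, Nguyen and Dimitriou, by date of first judicial appointment (earlier first): Yilmaz and Whitfield (1994-08-23) before Nakamura (1997-08-05) before Adeyemi and Nguyen (2000-01-14) before Dimitriou (2000-12-15).
Yilmaz and Whitfield both have years on the bench 29 years, so the next rule applies.
Among Yilmaz and Whitfield, by date of commission (earlier first): Yilmaz (Apr 1, 2006) before Whitfield (Sep 7, 2013).
Adeyemi and Nguyen both have years on the bench 4 years, so the next rule applies.
Among Adeyemi and Nguyen, by date of commission (earlier first): Adeyemi (Jan 13, 1993) before Nguyen (Jun 16, 1996).
So Whitfield takes precedence.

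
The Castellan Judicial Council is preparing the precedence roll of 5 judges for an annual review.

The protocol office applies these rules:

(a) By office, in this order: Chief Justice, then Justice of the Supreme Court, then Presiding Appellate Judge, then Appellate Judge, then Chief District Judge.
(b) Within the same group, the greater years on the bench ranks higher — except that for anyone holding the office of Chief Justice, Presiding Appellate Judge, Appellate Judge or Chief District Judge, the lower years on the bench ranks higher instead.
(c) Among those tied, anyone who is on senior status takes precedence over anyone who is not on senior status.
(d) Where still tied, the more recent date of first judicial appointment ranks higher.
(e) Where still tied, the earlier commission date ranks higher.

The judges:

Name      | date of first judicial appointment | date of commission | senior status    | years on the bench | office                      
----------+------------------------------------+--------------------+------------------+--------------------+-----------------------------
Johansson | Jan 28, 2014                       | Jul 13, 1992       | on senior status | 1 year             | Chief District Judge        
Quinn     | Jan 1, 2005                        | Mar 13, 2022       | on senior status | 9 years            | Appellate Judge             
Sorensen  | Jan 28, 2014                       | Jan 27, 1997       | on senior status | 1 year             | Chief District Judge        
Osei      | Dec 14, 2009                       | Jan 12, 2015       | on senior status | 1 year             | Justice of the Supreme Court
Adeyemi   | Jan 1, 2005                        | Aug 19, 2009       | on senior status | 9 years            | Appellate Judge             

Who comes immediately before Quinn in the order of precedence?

By office: Osei (Justice of the Supreme Court); then Adeyemi and Quinn (Appellate Judge); then Johansson and Sorensen (Chief District Judge).
Adeyemi and Quinn both have years on the bench 9 years, so the next rule applies.
Adeyemi and Quinn are each on senior status, so the next rule applies.
Adeyemi and Quinn both have date of first judicial appointment Jan 1, 2005, so the next rule applies.
Among Adeyemi and Quinn, by date of commission (earlier first): Adeyemi (Aug 19, 2009) before Quinn (Mar 13, 2022).
Johansson and Sorensen both have years on the bench 1 year, so the next rule applies.
Johansson and Sorensen are each on senior status, so the next rule applies.
Johansson and Sorensen both have date of first judicial appointment Jan 28, 2014, so the next rule applies.
Among Johansson and Sorensen, by date of commission (earlier first): Johansson (Jul 13, 1992) before Sorensen (Jan 27, 1997).
Order: Osei, Adeyemi, Quinn, Johansson, Sorensen.

Adeyemi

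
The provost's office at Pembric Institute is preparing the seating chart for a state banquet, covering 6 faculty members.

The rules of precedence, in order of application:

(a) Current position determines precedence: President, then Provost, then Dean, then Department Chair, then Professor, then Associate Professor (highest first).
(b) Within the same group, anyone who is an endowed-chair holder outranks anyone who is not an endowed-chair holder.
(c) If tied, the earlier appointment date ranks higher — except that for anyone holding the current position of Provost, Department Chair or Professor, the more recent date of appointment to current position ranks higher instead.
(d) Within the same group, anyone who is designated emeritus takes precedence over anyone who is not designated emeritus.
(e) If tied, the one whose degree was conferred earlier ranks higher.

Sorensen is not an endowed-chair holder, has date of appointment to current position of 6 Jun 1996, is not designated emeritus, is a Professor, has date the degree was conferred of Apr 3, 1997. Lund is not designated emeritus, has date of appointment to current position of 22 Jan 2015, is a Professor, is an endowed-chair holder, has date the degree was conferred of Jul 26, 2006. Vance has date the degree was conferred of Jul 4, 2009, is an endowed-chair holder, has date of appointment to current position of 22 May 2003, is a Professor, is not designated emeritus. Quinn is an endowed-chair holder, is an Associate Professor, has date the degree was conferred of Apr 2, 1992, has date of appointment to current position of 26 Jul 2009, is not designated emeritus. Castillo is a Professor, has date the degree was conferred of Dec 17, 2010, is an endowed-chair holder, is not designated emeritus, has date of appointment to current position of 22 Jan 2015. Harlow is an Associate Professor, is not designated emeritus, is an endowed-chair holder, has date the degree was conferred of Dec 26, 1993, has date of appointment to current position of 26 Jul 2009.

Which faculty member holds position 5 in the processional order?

Quinn

By current position: Lund, Castillo, Vance and Sorensen (Professor); then Quinn and Harlow (Associate Professor).
Among Lund, Castillo, Vance and Sorensen, an endowed-chair holder before not an endowed-chair holder: Lund, Castillo and Vance (an endowed-chair holder) before Sorensen (not an endowed-chair holder).
Among Lund, Castillo and Vance, by date of appointment to current position (later first) (reversed rule for this group): Lund and Castillo (22 Jan 2015) before Vance (22 May 2003).
Lund and Castillo are each not designated emeritus, so the next rule applies.
Among Lund and Castillo, by date the degree was conferred (earlier first): Lund (Jul 26, 2006) before Castillo (Dec 17, 2010).
Quinn and Harlow are each an endowed-chair holder, so the next rule applies.
Quinn and Harlow both have date of appointment to current position 26 Jul 2009, so the next rule applies.
Quinn and Harlow are each not designated emeritus, so the next rule applies.
Among Quinn and Harlow, by date the degree was conferred (earlier first): Quinn (Apr 2, 1992) before Harlow (Dec 26, 1993).
Order: Lund, Castillo, Vance, Sorensen, Quinn, Harlow.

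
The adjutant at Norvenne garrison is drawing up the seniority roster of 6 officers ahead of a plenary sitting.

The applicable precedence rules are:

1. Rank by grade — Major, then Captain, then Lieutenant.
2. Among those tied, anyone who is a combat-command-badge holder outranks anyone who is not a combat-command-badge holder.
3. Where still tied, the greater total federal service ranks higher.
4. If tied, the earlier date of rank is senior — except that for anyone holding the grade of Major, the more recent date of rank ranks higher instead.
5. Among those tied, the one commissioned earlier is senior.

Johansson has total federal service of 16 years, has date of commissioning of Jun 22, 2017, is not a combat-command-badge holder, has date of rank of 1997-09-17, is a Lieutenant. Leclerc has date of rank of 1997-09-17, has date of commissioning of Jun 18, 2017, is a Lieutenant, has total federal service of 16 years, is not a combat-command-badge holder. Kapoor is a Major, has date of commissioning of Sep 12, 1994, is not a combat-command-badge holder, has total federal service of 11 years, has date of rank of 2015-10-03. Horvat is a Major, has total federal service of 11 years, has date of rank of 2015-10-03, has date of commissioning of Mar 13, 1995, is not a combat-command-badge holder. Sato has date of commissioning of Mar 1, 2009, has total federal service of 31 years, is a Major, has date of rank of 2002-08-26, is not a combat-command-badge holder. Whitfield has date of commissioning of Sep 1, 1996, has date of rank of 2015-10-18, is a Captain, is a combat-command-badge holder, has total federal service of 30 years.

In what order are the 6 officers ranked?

Sato, Kapoor, Horvat, Whitfield, Leclerc, Johansson

By grade: Sato, Kapoor and Horvat (Major); then Whitfield (Captain); then Leclerc and Johansson (Lieutenant).
Sato, Kapoor and Horvat are each not a combat-command-badge holder, so the next rule applies.
Among Sato, Kapoor and Horvat, by total federal service (higher first): Sato (31 years) before Kapoor and Horvat (11 years).
Kapoor and Horvat both have date of rank 2015-10-03, so the next rule applies.
Among Kapoor and Horvat, by date of commissioning (earlier first): Kapoor (Sep 12, 1994) before Horvat (Mar 13, 1995).
Leclerc and Johansson are each not a combat-command-badge holder, so the next rule applies.
Leclerc and Johansson both have total federal service 16 years, so the next rule applies.
Leclerc and Johansson both have date of rank 1997-09-17, so the next rule applies.
Among Leclerc and Johansson, by date of commissioning (earlier first): Leclerc (Jun 18, 2017) before Johansson (Jun 22, 2017).
Full order: Sato, Kapoor, Horvat, Whitfield, Leclerc, Johansson.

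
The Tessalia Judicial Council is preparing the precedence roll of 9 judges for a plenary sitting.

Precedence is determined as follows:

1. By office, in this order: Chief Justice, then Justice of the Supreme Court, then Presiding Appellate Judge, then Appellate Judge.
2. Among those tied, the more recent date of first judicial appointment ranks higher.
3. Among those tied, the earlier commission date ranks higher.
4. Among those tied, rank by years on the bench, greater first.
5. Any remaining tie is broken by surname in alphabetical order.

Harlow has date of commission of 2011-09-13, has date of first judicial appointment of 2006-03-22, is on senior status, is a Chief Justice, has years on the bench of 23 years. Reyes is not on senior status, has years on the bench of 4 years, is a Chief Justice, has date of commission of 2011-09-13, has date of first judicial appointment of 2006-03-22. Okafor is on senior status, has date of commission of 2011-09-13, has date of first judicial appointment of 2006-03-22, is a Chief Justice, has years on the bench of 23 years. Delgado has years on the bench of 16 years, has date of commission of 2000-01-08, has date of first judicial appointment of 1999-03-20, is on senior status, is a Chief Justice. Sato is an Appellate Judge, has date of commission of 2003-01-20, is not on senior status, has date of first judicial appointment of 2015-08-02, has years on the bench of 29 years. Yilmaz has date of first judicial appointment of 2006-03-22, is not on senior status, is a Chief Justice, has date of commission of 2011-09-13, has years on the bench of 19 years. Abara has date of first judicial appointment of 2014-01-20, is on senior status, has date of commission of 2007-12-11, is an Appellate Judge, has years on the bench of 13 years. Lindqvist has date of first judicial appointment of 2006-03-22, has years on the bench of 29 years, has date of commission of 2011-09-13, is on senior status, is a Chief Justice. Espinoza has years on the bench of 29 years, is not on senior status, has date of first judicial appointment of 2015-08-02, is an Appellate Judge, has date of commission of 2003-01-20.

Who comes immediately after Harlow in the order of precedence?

Okafor

By office: Lindqvist, Harlow, Okafor, Yilmaz, Reyes and Delgado (Chief Justice); then Espinoza, Sato and Abara (Appellate Judge).
Among Lindqvist, Harlow, Okafor, Yilmaz, Reyes and Delgado, by date of first judicial appointment (later first): Lindqvist, Harlow, Okafor, Yilmaz and Reyes (2006-03-22) before Delgado (1999-03-20).
Lindqvist, Harlow, Okafor, Yilmaz and Reyes all have date of commission 2011-09-13, so the next rule applies.
Among Lindqvist, Harlow, Okafor, Yilmaz and Reyes, by years on the bench (higher first): Lindqvist (29 years) before Harlow and Okafor (23 years) before Yilmaz (19 years) before Reyes (4 years).
Among Harlow and Okafor, alphabetically by surname: Harlow before Okafor.
Among Espinoza, Sato and Abara, by date of first judicial appointment (later first): Espinoza and Sato (2015-08-02) before Abara (2014-01-20).
Espinoza and Sato both have date of commission 2003-01-20, so the next rule applies.
Espinoza and Sato both have years on the bench 29 years, so the next rule applies.
Among Espinoza and Sato, alphabetically by surname: Espinoza before Sato.
Order: Lindqvist, Harlow, Okafor, Yilmaz, Reyes, Delgado, Espinoza, Sato, Abara.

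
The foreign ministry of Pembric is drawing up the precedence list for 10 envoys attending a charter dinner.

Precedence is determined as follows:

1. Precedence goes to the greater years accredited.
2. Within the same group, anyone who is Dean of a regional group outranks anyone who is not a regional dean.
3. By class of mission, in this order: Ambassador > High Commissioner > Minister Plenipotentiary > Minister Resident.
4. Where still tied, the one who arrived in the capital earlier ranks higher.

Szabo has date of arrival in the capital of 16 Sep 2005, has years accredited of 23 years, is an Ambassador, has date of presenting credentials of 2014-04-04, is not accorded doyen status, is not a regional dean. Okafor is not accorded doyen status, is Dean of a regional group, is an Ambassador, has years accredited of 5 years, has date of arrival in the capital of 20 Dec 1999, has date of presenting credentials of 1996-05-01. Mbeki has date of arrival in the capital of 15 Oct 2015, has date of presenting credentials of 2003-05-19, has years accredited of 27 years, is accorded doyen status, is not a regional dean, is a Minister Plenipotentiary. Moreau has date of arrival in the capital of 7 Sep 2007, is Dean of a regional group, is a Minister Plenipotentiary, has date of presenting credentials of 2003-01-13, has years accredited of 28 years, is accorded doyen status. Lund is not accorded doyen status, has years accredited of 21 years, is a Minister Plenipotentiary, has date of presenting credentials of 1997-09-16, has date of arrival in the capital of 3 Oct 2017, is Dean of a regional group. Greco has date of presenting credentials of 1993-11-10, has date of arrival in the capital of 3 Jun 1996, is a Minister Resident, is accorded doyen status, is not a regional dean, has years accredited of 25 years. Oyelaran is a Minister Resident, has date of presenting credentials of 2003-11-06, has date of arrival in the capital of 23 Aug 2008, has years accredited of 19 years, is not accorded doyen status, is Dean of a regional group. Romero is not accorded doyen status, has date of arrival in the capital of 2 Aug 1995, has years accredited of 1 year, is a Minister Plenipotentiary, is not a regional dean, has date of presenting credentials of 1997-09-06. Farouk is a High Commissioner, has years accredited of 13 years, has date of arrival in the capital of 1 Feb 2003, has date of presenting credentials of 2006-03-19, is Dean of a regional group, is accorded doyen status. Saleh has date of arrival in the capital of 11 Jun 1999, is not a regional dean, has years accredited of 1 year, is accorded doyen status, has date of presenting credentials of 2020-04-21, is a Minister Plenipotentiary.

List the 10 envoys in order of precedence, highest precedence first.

By years accredited (higher first): Moreau (28 years); then Mbeki (27 years); then Greco (25 years); then Szabo (23 years); then Lund (21 years); then Oyelaran (19 years); then Farouk (13 years); then Okafor (5 years); then Romero and Saleh (both 1 year).
Romero and Saleh are each not a regional dean, so the next rule applies.
Romero and Saleh are each Minister Plenipotentiary, so the next rule applies.
Among Romero and Saleh, by date of arrival in the capital (earlier first): Romero (2 Aug 1995) before Saleh (11 Jun 1999).
Full order: Moreau, Mbeki, Greco, Szabo, Lund, Oyelaran, Farouk, Okafor, Romero, Saleh.

Moreau, Mbeki, Greco, Szabo, Lund, Oyelaran, Farouk, Okafor, Romero, Saleh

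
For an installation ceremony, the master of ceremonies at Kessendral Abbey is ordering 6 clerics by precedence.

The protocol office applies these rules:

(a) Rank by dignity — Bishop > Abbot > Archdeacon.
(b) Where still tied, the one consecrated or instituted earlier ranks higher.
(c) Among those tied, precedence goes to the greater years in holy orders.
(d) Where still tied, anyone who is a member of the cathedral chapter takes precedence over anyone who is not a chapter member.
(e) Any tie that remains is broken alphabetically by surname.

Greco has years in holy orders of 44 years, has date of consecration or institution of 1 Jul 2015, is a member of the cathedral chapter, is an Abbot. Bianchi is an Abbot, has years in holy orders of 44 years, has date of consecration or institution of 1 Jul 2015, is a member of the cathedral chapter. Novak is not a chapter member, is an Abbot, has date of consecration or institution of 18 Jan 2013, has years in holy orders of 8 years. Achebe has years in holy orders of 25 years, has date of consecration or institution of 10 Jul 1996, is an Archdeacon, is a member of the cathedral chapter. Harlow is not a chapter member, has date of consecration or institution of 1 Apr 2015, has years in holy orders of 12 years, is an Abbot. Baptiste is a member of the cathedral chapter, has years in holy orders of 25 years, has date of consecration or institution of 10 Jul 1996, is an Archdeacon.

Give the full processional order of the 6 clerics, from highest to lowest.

Novak, Harlow, Bianchi, Greco, Achebe, Baptiste

By dignity: Novak, Harlow, Bianchi and Greco (Abbot); then Achebe and Baptiste (Archdeacon).
Among Novak, Harlow, Bianchi and Greco, by date of consecration or institution (earlier first): Novak (18 Jan 2013) before Harlow (1 Apr 2015) before Bianchi and Greco (1 Jul 2015).
Bianchi and Greco both have years in holy orders 44 years, so the next rule applies.
Bianchi and Greco are each a member of the cathedral chapter, so the next rule applies.
Among Bianchi and Greco, alphabetically by surname: Bianchi before Greco.
Achebe and Baptiste both have date of consecration or institution 10 Jul 1996, so the next rule applies.
Achebe and Baptiste both have years in holy orders 25 years, so the next rule applies.
Achebe and Baptiste are each a member of the cathedral chapter, so the next rule applies.
Among Achebe and Baptiste, alphabetically by surname: Achebe before Baptiste.
Full order: Novak, Harlow, Bianchi, Greco, Achebe, Baptiste.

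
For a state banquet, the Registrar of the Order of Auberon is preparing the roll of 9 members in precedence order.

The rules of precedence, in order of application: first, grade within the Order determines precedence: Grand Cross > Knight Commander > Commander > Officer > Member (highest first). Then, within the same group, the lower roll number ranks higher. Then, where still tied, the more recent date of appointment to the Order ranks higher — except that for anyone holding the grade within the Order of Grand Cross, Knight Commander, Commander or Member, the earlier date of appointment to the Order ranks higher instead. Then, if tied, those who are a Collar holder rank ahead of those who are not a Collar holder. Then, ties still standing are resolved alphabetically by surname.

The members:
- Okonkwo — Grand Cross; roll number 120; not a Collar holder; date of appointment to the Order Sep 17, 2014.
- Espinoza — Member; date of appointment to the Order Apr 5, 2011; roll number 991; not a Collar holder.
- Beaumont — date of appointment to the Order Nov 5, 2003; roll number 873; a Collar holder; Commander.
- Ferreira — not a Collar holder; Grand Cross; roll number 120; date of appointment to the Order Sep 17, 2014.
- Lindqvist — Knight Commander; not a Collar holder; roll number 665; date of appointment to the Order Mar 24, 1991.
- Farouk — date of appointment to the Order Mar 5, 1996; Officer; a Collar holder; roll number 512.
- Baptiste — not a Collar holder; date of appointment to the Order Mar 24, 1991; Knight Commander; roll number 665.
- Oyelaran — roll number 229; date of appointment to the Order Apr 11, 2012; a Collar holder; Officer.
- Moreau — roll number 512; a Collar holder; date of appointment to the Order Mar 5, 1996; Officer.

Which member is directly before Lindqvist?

By grade within the Order: Ferreira and Okonkwo (Grand Cross); then Baptiste and Lindqvist (Knight Commander); then Beaumont (Commander); then Oyelaran, Farouk and Moreau (Officer); then Espinoza (Member).
Ferreira and Okonkwo both have roll number 120, so the next rule applies.
Ferreira and Okonkwo both have date of appointment to the Order Sep 17, 2014, so the next rule applies.
Ferreira and Okonkwo are each not a Collar holder, so the next rule applies.
Among Ferreira and Okonkwo, alphabetically by surname: Ferreira before Okonkwo.
Baptiste and Lindqvist both have roll number 665, so the next rule applies.
Baptiste and Lindqvist both have date of appointment to the Order Mar 24, 1991, so the next rule applies.
Baptiste and Lindqvist are each not a Collar holder, so the next rule applies.
Among Baptiste and Lindqvist, alphabetically by surname: Baptiste before Lindqvist.
Among Oyelaran, Farouk and Moreau, by roll number (lower first): Oyelaran (229) before Farouk and Moreau (512).
Farouk and Moreau both have date of appointment to the Order Mar 5, 1996, so the next rule applies.
Farouk and Moreau are each a Collar holder, so the next rule applies.
Among Farouk and Moreau, alphabetically by surname: Farouk before Moreau.
Order: Ferreira, Okonkwo, Baptiste, Lindqvist, Beaumont, Oyelaran, Farouk, Moreau, Espinoza.

Baptiste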